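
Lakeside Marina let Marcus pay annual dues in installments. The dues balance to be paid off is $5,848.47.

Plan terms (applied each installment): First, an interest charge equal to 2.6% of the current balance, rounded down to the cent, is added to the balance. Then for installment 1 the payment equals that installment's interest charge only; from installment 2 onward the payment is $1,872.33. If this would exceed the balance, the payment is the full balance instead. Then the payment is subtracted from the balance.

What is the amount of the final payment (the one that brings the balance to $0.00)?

Installment 1: opening $5,848.47; interest $152.06 → $6,000.53; payment $152.06; balance $5,848.47
Installment 2: opening $5,848.47; interest $152.06 → $6,000.53; payment $1,872.33; balance $4,128.20
Installment 3: opening $4,128.20; interest $107.33 → $4,235.53; payment $1,872.33; balance $2,363.20
Installment 4: opening $2,363.20; interest $61.44 → $2,424.64; payment $1,872.33; balance $552.31
Installment 5: opening $552.31; interest $14.36 → $566.67; payment $566.67; balance $0.00

$566.67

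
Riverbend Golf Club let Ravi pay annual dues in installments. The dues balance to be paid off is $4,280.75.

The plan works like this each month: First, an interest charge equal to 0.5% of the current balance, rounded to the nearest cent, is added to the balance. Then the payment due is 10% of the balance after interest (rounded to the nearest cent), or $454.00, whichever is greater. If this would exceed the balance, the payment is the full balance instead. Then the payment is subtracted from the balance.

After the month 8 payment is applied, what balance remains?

Month 1: opening $4,280.75; interest $21.40 → $4,302.15; payment $454.00; balance $3,848.15
Month 2: opening $3,848.15; interest $19.24 → $3,867.39; payment $454.00; balance $3,413.39
Month 3: opening $3,413.39; interest $17.07 → $3,430.46; payment $454.00; balance $2,976.46
Month 4: opening $2,976.46; interest $14.88 → $2,991.34; payment $454.00; balance $2,537.34
Month 5: opening $2,537.34; interest $12.69 → $2,550.03; payment $454.00; balance $2,096.03
Month 6: opening $2,096.03; interest $10.48 → $2,106.51; payment $454.00; balance $1,652.51
Month 7: opening $1,652.51; interest $8.26 → $1,660.77; payment $454.00; balance $1,206.77
Month 8: opening $1,206.77; interest $6.03 → $1,212.80; payment $454.00; balance $758.80

$758.80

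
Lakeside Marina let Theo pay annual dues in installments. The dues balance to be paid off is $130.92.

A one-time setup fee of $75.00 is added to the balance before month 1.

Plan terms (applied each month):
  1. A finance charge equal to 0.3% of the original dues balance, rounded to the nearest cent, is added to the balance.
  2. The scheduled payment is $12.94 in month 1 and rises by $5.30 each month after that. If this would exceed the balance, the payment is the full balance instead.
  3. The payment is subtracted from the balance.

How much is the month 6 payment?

$39.44

Month 1: opening $205.92; interest $0.39 → $206.31; payment $12.94; balance $193.37
Month 2: opening $193.37; interest $0.39 → $193.76; payment $18.24; balance $175.52
Month 3: opening $175.52; interest $0.39 → $175.91; payment $23.54; balance $152.37
Month 4: opening $152.37; interest $0.39 → $152.76; payment $28.84; balance $123.92
Month 5: opening $123.92; interest $0.39 → $124.31; payment $34.14; balance $90.17
Month 6: opening $90.17; interest $0.39 → $90.56; payment $39.44; balance $51.12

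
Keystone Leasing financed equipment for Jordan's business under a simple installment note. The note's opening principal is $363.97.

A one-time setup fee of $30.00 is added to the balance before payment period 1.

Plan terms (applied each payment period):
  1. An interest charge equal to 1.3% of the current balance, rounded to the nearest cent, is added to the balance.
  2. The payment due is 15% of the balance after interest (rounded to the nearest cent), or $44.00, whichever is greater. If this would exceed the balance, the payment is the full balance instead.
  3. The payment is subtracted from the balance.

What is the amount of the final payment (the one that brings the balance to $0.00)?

$43.04

Payment period 1: $393.97 +$5.12 interest = $399.09; pay $59.86 → $339.23
Payment period 2: $339.23 +$4.41 interest = $343.64; pay $51.55 → $292.09
Payment period 3: $292.09 +$3.80 interest = $295.89; pay $44.38 → $251.51
Payment period 4: $251.51 +$3.27 interest = $254.78; pay $44.00 → $210.78
Payment period 5: $210.78 +$2.74 interest = $213.52; pay $44.00 → $169.52
Payment period 6: $169.52 +$2.20 interest = $171.72; pay $44.00 → $127.72
Payment period 7: $127.72 +$1.66 interest = $129.38; pay $44.00 → $85.38
Payment period 8: $85.38 +$1.11 interest = $86.49; pay $44.00 → $42.49
Payment period 9: $42.49 +$0.55 interest = $43.04; pay $43.04 → $0.00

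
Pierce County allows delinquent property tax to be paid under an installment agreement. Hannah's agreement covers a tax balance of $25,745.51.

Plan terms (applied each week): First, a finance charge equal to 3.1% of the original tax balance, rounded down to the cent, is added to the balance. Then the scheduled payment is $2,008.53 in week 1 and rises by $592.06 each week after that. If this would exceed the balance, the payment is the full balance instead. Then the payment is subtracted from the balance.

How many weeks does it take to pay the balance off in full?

Week 1: opening $25,745.51; interest $798.11 → $26,543.62; payment $2,008.53; balance $24,535.09
Week 2: opening $24,535.09; interest $798.11 → $25,333.20; payment $2,600.59; balance $22,732.61
Week 3: opening $22,732.61; interest $798.11 → $23,530.72; payment $3,192.65; balance $20,338.07
Week 4: opening $20,338.07; interest $798.11 → $21,136.18; payment $3,784.71; balance $17,351.47
Week 5: opening $17,351.47; interest $798.11 → $18,149.58; payment $4,376.77; balance $13,772.81
Week 6: opening $13,772.81; interest $798.11 → $14,570.92; payment $4,968.83; balance $9,602.09
Week 7: opening $9,602.09; interest $798.11 → $10,400.20; payment $5,560.89; balance $4,839.31
Week 8: opening $4,839.31; interest $798.11 → $5,637.42; payment $5,637.42; balance $0.00
Balance reaches $0.00 in week 8.

8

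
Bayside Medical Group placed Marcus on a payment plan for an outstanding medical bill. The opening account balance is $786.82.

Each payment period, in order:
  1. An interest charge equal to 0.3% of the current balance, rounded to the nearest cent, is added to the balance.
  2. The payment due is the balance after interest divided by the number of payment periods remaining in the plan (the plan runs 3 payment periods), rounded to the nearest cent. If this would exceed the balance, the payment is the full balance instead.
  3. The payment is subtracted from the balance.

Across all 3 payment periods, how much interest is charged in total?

# | Opening | Interest | Payment | End bal
1 | $786.82 | $2.36 | $263.06 | $526.12
2 | $526.12 | $1.58 | $263.85 | $263.85
3 | $263.85 | $0.79 | $264.64 | $0.00
Total interest: $2.36 + $1.58 + $0.79 = $4.73

$4.73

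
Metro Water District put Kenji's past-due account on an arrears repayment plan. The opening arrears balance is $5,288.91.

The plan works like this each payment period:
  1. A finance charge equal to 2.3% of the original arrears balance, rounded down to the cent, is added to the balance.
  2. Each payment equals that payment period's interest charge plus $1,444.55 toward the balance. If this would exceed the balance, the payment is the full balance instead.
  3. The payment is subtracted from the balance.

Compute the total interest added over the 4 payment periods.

Payment period 1: $5,288.91 +$121.64 interest = $5,410.55; pay $1,566.19 → $3,844.36
Payment period 2: $3,844.36 +$121.64 interest = $3,966.00; pay $1,566.19 → $2,399.81
Payment period 3: $2,399.81 +$121.64 interest = $2,521.45; pay $1,566.19 → $955.26
Payment period 4: $955.26 +$121.64 interest = $1,076.90; pay $1,076.90 → $0.00
Total interest: $121.64 + $121.64 + $121.64 + $121.64 = $486.56

$486.56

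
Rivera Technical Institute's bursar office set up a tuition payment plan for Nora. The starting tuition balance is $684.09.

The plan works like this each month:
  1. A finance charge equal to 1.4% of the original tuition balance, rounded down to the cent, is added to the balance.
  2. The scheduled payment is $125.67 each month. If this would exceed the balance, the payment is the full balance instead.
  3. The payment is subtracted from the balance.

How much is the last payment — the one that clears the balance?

$113.16

Month 1: opening $684.09; interest $9.57 → $693.66; payment $125.67; balance $567.99
Month 2: opening $567.99; interest $9.57 → $577.56; payment $125.67; balance $451.89
Month 3: opening $451.89; interest $9.57 → $461.46; payment $125.67; balance $335.79
Month 4: opening $335.79; interest $9.57 → $345.36; payment $125.67; balance $219.69
Month 5: opening $219.69; interest $9.57 → $229.26; payment $125.67; balance $103.59
Month 6: opening $103.59; interest $9.57 → $113.16; payment $113.16; balance $0.00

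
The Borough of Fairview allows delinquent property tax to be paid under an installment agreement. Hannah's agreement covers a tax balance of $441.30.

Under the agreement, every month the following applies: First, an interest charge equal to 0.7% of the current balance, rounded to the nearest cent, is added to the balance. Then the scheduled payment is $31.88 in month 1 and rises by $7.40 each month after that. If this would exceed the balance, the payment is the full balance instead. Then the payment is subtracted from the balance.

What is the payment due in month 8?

Month 1: opening $441.30; interest $3.09 → $444.39; payment $31.88; balance $412.51
Month 2: opening $412.51; interest $2.89 → $415.40; payment $39.28; balance $376.12
Month 3: opening $376.12; interest $2.63 → $378.75; payment $46.68; balance $332.07
Month 4: opening $332.07; interest $2.32 → $334.39; payment $54.08; balance $280.31
Month 5: opening $280.31; interest $1.96 → $282.27; payment $61.48; balance $220.79
Month 6: opening $220.79; interest $1.55 → $222.34; payment $68.88; balance $153.46
Month 7: opening $153.46; interest $1.07 → $154.53; payment $76.28; balance $78.25
Month 8: opening $78.25; interest $0.55 → $78.80; payment $78.80; balance $0.00

$78.80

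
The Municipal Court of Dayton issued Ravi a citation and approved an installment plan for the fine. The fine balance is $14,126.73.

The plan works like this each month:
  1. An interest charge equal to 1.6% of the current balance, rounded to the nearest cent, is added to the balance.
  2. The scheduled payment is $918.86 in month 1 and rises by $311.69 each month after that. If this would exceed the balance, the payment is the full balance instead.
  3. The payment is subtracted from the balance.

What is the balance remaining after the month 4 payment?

Month 1: $14,126.73 +$226.03 interest = $14,352.76; pay $918.86 → $13,433.90
Month 2: $13,433.90 +$214.94 interest = $13,648.84; pay $1,230.55 → $12,418.29
Month 3: $12,418.29 +$198.69 interest = $12,616.98; pay $1,542.24 → $11,074.74
Month 4: $11,074.74 +$177.20 interest = $11,251.94; pay $1,853.93 → $9,398.01

$9,398.01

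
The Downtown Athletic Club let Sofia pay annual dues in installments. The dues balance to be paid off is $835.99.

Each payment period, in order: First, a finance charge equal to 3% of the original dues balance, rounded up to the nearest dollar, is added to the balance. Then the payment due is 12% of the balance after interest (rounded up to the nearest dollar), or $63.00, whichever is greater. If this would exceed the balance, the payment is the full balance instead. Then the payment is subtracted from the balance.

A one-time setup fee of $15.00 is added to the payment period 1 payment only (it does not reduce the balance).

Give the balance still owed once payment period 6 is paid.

$487.99

Payment period 1: opening $835.99; interest $26.00 → $861.99; payment $104.00 (+ $15.00 fee); balance $757.99
Payment period 2: opening $757.99; interest $26.00 → $783.99; payment $95.00; balance $688.99
Payment period 3: opening $688.99; interest $26.00 → $714.99; payment $86.00; balance $628.99
Payment period 4: opening $628.99; interest $26.00 → $654.99; payment $79.00; balance $575.99
Payment period 5: opening $575.99; interest $26.00 → $601.99; payment $73.00; balance $528.99
Payment period 6: opening $528.99; interest $26.00 → $554.99; payment $67.00; balance $487.99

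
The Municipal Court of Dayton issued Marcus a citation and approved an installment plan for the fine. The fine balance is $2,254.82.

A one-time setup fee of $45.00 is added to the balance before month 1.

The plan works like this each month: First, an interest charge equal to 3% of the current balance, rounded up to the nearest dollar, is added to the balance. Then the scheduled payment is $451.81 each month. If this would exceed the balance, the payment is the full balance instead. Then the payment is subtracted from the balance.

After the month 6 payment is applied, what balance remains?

Month 1: $2,299.82 +$69.00 interest = $2,368.82; pay $451.81 → $1,917.01
Month 2: $1,917.01 +$58.00 interest = $1,975.01; pay $451.81 → $1,523.20
Month 3: $1,523.20 +$46.00 interest = $1,569.20; pay $451.81 → $1,117.39
Month 4: $1,117.39 +$34.00 interest = $1,151.39; pay $451.81 → $699.58
Month 5: $699.58 +$21.00 interest = $720.58; pay $451.81 → $268.77
Month 6: $268.77 +$9.00 interest = $277.77; pay $277.77 → $0.00

$0.00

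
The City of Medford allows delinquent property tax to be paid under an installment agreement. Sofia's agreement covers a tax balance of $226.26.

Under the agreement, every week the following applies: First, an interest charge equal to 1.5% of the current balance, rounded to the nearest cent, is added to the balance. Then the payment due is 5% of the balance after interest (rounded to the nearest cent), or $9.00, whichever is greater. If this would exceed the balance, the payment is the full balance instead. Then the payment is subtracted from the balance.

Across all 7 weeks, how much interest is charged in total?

$21.35

# | Opening | Interest | Payment | End bal
1 | $226.26 | $3.39 | $11.48 | $218.17
2 | $218.17 | $3.27 | $11.07 | $210.37
3 | $210.37 | $3.16 | $10.68 | $202.85
4 | $202.85 | $3.04 | $10.29 | $195.60
5 | $195.60 | $2.93 | $9.93 | $188.60
6 | $188.60 | $2.83 | $9.57 | $181.86
7 | $181.86 | $2.73 | $9.23 | $175.36
Total interest: $3.39 + $3.27 + $3.16 + $3.04 + $2.93 + $2.83 + $2.73 = $21.35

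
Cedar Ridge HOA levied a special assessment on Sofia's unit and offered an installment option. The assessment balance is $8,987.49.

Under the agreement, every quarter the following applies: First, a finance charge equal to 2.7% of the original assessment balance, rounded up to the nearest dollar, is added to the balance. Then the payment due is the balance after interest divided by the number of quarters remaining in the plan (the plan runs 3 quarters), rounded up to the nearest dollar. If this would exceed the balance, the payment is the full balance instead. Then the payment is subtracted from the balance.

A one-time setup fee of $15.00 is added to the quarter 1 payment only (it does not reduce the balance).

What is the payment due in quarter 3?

Quarter 1: $8,987.49 +$243.00 interest = $9,230.49; pay $3,077.00 (+ $15.00 fee) → $6,153.49
Quarter 2: $6,153.49 +$243.00 interest = $6,396.49; pay $3,199.00 → $3,197.49
Quarter 3: $3,197.49 +$243.00 interest = $3,440.49; pay $3,440.49 → $0.00

$3,440.49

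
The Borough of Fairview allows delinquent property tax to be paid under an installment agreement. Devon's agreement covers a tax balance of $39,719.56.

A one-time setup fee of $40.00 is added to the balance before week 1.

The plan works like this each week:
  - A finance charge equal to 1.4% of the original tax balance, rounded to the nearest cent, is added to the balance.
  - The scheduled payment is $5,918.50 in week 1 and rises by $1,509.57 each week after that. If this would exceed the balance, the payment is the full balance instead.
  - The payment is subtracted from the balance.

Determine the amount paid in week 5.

Week 1: $39,759.56 +$556.07 interest = $40,315.63; pay $5,918.50 → $34,397.13
Week 2: $34,397.13 +$556.07 interest = $34,953.20; pay $7,428.07 → $27,525.13
Week 3: $27,525.13 +$556.07 interest = $28,081.20; pay $8,937.64 → $19,143.56
Week 4: $19,143.56 +$556.07 interest = $19,699.63; pay $10,447.21 → $9,252.42
Week 5: $9,252.42 +$556.07 interest = $9,808.49; pay $9,808.49 → $0.00

$9,808.49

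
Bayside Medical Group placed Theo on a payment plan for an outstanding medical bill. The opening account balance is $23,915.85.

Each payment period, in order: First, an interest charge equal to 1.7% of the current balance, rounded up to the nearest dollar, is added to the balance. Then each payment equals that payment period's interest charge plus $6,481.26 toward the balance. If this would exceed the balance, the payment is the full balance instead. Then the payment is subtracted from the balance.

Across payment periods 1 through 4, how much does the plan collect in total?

Payment period 1: opening $23,915.85; interest $407.00 → $24,322.85; payment $6,888.26; balance $17,434.59
Payment period 2: opening $17,434.59; interest $297.00 → $17,731.59; payment $6,778.26; balance $10,953.33
Payment period 3: opening $10,953.33; interest $187.00 → $11,140.33; payment $6,668.26; balance $4,472.07
Payment period 4: opening $4,472.07; interest $77.00 → $4,549.07; payment $4,549.07; balance $0.00
Total paid: $24,883.85

$24,883.85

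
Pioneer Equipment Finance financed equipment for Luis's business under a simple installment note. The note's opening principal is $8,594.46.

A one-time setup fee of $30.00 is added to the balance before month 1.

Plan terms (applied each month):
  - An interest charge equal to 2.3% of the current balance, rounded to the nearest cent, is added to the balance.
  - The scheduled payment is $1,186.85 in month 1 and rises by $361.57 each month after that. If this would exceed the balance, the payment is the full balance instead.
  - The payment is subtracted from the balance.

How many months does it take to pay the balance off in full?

# | Opening | Interest | Payment | End bal
1 | $8,624.46 | $198.36 | $1,186.85 | $7,635.97
2 | $7,635.97 | $175.63 | $1,548.42 | $6,263.18
3 | $6,263.18 | $144.05 | $1,909.99 | $4,497.24
4 | $4,497.24 | $103.44 | $2,271.56 | $2,329.12
5 | $2,329.12 | $53.57 | $2,382.69 | $0.00
Balance reaches $0.00 in month 5.

5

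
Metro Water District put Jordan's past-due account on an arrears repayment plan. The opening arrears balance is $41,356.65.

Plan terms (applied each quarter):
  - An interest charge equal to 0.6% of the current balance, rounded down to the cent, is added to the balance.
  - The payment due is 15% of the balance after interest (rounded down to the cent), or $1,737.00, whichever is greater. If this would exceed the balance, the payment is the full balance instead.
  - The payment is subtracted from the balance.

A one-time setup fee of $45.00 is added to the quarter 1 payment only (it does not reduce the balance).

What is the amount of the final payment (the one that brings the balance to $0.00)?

# | Opening | Interest | Payment | Fee | End bal
1 | $41,356.65 | $248.13 | $6,240.71 | $45.00 | $35,364.07
2 | $35,364.07 | $212.18 | $5,336.43 | — | $30,239.82
3 | $30,239.82 | $181.43 | $4,563.18 | — | $25,858.07
4 | $25,858.07 | $155.14 | $3,901.98 | — | $22,111.23
5 | $22,111.23 | $132.66 | $3,336.58 | — | $18,907.31
6 | $18,907.31 | $113.44 | $2,853.11 | — | $16,167.64
7 | $16,167.64 | $97.00 | $2,439.69 | — | $13,824.95
8 | $13,824.95 | $82.94 | $2,086.18 | — | $11,821.71
9 | $11,821.71 | $70.93 | $1,783.89 | — | $10,108.75
10 | $10,108.75 | $60.65 | $1,737.00 | — | $8,432.40
11 | $8,432.40 | $50.59 | $1,737.00 | — | $6,745.99
12 | $6,745.99 | $40.47 | $1,737.00 | — | $5,049.46
13 | $5,049.46 | $30.29 | $1,737.00 | — | $3,342.75
14 | $3,342.75 | $20.05 | $1,737.00 | — | $1,625.80
15 | $1,625.80 | $9.75 | $1,635.55 | — | $0.00

$1,635.55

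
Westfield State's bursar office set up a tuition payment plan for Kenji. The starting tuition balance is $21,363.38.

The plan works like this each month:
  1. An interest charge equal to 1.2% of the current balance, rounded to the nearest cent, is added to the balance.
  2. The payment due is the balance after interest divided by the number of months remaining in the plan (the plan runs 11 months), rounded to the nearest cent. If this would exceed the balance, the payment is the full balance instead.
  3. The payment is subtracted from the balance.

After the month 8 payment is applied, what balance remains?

$6,409.77

Month 1: opening $21,363.38; interest $256.36 → $21,619.74; payment $1,965.43; balance $19,654.31
Month 2: opening $19,654.31; interest $235.85 → $19,890.16; payment $1,989.02; balance $17,901.14
Month 3: opening $17,901.14; interest $214.81 → $18,115.95; payment $2,012.88; balance $16,103.07
Month 4: opening $16,103.07; interest $193.24 → $16,296.31; payment $2,037.04; balance $14,259.27
Month 5: opening $14,259.27; interest $171.11 → $14,430.38; payment $2,061.48; balance $12,368.90
Month 6: opening $12,368.90; interest $148.43 → $12,517.33; payment $2,086.22; balance $10,431.11
Month 7: opening $10,431.11; interest $125.17 → $10,556.28; payment $2,111.26; balance $8,445.02
Month 8: opening $8,445.02; interest $101.34 → $8,546.36; payment $2,136.59; balance $6,409.77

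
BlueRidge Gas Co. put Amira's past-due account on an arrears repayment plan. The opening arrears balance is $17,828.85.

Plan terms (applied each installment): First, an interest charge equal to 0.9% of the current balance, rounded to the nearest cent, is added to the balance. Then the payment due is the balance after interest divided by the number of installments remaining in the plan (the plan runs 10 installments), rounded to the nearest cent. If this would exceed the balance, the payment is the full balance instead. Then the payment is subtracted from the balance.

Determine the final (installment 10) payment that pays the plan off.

$1,950.00

Installment 1: $17,828.85 +$160.46 interest = $17,989.31; pay $1,798.93 → $16,190.38
Installment 2: $16,190.38 +$145.71 interest = $16,336.09; pay $1,815.12 → $14,520.97
Installment 3: $14,520.97 +$130.69 interest = $14,651.66; pay $1,831.46 → $12,820.20
Installment 4: $12,820.20 +$115.38 interest = $12,935.58; pay $1,847.94 → $11,087.64
Installment 5: $11,087.64 +$99.79 interest = $11,187.43; pay $1,864.57 → $9,322.86
Installment 6: $9,322.86 +$83.91 interest = $9,406.77; pay $1,881.35 → $7,525.42
Installment 7: $7,525.42 +$67.73 interest = $7,593.15; pay $1,898.29 → $5,694.86
Installment 8: $5,694.86 +$51.25 interest = $5,746.11; pay $1,915.37 → $3,830.74
Installment 9: $3,830.74 +$34.48 interest = $3,865.22; pay $1,932.61 → $1,932.61
Installment 10: $1,932.61 +$17.39 interest = $1,950.00; pay $1,950.00 → $0.00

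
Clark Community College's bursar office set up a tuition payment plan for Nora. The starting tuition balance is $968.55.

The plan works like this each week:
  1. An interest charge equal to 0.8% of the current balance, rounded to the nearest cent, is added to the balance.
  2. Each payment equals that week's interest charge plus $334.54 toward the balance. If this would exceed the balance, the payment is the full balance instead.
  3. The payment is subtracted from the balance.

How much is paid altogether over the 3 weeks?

# | Opening | Interest | Payment | End bal
1 | $968.55 | $7.75 | $342.29 | $634.01
2 | $634.01 | $5.07 | $339.61 | $299.47
3 | $299.47 | $2.40 | $301.87 | $0.00
Total paid: $983.77

$983.77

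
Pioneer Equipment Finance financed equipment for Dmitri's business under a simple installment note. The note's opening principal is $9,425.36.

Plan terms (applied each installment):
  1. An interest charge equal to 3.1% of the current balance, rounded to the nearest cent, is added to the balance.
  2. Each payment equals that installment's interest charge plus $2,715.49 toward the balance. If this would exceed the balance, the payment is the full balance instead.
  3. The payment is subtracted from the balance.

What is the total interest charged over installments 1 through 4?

Installment 1: opening $9,425.36; interest $292.19 → $9,717.55; payment $3,007.68; balance $6,709.87
Installment 2: opening $6,709.87; interest $208.01 → $6,917.88; payment $2,923.50; balance $3,994.38
Installment 3: opening $3,994.38; interest $123.83 → $4,118.21; payment $2,839.32; balance $1,278.89
Installment 4: opening $1,278.89; interest $39.65 → $1,318.54; payment $1,318.54; balance $0.00
Total interest: $292.19 + $208.01 + $123.83 + $39.65 = $663.68

$663.68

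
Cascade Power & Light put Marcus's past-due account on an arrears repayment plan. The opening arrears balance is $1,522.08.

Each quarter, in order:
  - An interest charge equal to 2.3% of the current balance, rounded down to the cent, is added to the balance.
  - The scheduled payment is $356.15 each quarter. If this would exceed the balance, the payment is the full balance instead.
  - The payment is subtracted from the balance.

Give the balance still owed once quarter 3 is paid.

$536.31

Quarter 1: opening $1,522.08; interest $35.00 → $1,557.08; payment $356.15; balance $1,200.93
Quarter 2: opening $1,200.93; interest $27.62 → $1,228.55; payment $356.15; balance $872.40
Quarter 3: opening $872.40; interest $20.06 → $892.46; payment $356.15; balance $536.31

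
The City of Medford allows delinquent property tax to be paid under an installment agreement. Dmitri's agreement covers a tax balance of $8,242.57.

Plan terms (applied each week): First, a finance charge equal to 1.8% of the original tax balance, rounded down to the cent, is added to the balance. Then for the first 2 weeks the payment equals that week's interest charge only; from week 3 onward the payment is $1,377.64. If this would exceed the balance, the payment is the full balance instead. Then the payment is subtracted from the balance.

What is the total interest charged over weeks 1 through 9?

$1,335.24

# | Opening | Interest | Payment | End bal
1 | $8,242.57 | $148.36 | $148.36 | $8,242.57
2 | $8,242.57 | $148.36 | $148.36 | $8,242.57
3 | $8,242.57 | $148.36 | $1,377.64 | $7,013.29
4 | $7,013.29 | $148.36 | $1,377.64 | $5,784.01
5 | $5,784.01 | $148.36 | $1,377.64 | $4,554.73
6 | $4,554.73 | $148.36 | $1,377.64 | $3,325.45
7 | $3,325.45 | $148.36 | $1,377.64 | $2,096.17
8 | $2,096.17 | $148.36 | $1,377.64 | $866.89
9 | $866.89 | $148.36 | $1,015.25 | $0.00
Total interest: $148.36 + $148.36 + $148.36 + $148.36 + $148.36 + $148.36 + $148.36 + $148.36 + $148.36 = $1,335.24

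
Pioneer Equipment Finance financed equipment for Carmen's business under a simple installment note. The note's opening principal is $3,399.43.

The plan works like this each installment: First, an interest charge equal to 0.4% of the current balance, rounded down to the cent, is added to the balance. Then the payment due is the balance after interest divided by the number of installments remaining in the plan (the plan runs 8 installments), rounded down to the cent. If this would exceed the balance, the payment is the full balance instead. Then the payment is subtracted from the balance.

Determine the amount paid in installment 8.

Installment 1: $3,399.43 +$13.59 interest = $3,413.02; pay $426.62 → $2,986.40
Installment 2: $2,986.40 +$11.94 interest = $2,998.34; pay $428.33 → $2,570.01
Installment 3: $2,570.01 +$10.28 interest = $2,580.29; pay $430.04 → $2,150.25
Installment 4: $2,150.25 +$8.60 interest = $2,158.85; pay $431.77 → $1,727.08
Installment 5: $1,727.08 +$6.90 interest = $1,733.98; pay $433.49 → $1,300.49
Installment 6: $1,300.49 +$5.20 interest = $1,305.69; pay $435.23 → $870.46
Installment 7: $870.46 +$3.48 interest = $873.94; pay $436.97 → $436.97
Installment 8: $436.97 +$1.74 interest = $438.71; pay $438.71 → $0.00

$438.71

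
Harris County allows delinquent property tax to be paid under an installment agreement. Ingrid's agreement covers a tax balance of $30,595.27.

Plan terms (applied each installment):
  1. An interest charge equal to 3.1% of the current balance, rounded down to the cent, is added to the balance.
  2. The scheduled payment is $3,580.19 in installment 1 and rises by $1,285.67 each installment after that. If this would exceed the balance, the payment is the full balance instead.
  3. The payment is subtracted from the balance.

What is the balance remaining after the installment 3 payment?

Installment 1: opening $30,595.27; interest $948.45 → $31,543.72; payment $3,580.19; balance $27,963.53
Installment 2: opening $27,963.53; interest $866.86 → $28,830.39; payment $4,865.86; balance $23,964.53
Installment 3: opening $23,964.53; interest $742.90 → $24,707.43; payment $6,151.53; balance $18,555.90

$18,555.90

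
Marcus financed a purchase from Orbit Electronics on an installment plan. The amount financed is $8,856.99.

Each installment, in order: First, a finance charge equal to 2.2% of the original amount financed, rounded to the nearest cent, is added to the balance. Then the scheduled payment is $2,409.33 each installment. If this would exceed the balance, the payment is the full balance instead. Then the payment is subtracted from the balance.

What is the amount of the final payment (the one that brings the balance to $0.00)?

# | Opening | Interest | Payment | End bal
1 | $8,856.99 | $194.85 | $2,409.33 | $6,642.51
2 | $6,642.51 | $194.85 | $2,409.33 | $4,428.03
3 | $4,428.03 | $194.85 | $2,409.33 | $2,213.55
4 | $2,213.55 | $194.85 | $2,408.40 | $0.00

$2,408.40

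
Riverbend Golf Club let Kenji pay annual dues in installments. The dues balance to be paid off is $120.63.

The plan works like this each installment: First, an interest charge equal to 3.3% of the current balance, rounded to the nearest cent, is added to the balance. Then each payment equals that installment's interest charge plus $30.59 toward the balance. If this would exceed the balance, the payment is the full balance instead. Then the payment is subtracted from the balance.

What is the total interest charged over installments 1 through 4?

$9.86

Installment 1: opening $120.63; interest $3.98 → $124.61; payment $34.57; balance $90.04
Installment 2: opening $90.04; interest $2.97 → $93.01; payment $33.56; balance $59.45
Installment 3: opening $59.45; interest $1.96 → $61.41; payment $32.55; balance $28.86
Installment 4: opening $28.86; interest $0.95 → $29.81; payment $29.81; balance $0.00
Total interest: $3.98 + $2.97 + $1.96 + $0.95 = $9.86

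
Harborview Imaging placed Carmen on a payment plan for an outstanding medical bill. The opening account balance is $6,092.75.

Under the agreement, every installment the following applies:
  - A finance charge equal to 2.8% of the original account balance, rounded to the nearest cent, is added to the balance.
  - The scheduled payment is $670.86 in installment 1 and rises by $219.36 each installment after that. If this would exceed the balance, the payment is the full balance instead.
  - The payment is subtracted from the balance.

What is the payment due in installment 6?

# | Opening | Interest | Payment | End bal
1 | $6,092.75 | $170.60 | $670.86 | $5,592.49
2 | $5,592.49 | $170.60 | $890.22 | $4,872.87
3 | $4,872.87 | $170.60 | $1,109.58 | $3,933.89
4 | $3,933.89 | $170.60 | $1,328.94 | $2,775.55
5 | $2,775.55 | $170.60 | $1,548.30 | $1,397.85
6 | $1,397.85 | $170.60 | $1,568.45 | $0.00

$1,568.45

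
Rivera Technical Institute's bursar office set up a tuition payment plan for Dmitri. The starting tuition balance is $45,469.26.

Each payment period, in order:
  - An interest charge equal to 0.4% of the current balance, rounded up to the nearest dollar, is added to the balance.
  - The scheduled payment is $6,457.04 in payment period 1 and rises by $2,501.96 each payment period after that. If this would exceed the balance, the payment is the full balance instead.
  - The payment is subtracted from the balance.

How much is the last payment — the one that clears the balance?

Payment period 1: opening $45,469.26; interest $182.00 → $45,651.26; payment $6,457.04; balance $39,194.22
Payment period 2: opening $39,194.22; interest $157.00 → $39,351.22; payment $8,959.00; balance $30,392.22
Payment period 3: opening $30,392.22; interest $122.00 → $30,514.22; payment $11,460.96; balance $19,053.26
Payment period 4: opening $19,053.26; interest $77.00 → $19,130.26; payment $13,962.92; balance $5,167.34
Payment period 5: opening $5,167.34; interest $21.00 → $5,188.34; payment $5,188.34; balance $0.00

$5,188.34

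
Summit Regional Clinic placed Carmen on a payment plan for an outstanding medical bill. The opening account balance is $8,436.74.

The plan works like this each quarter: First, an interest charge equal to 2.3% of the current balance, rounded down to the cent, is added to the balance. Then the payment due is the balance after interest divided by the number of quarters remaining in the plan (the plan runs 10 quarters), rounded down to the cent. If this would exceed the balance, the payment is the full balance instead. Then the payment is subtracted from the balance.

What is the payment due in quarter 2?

$882.92

Quarter 1: opening $8,436.74; interest $194.04 → $8,630.78; payment $863.07; balance $7,767.71
Quarter 2: opening $7,767.71; interest $178.65 → $7,946.36; payment $882.92; balance $7,063.44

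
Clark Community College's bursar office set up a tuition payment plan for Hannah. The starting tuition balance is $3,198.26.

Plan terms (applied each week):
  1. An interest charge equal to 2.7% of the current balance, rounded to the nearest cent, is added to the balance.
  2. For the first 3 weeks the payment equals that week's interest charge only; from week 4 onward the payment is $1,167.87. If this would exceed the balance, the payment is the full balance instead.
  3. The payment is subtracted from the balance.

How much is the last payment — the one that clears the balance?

Week 1: $3,198.26 +$86.35 interest = $3,284.61; pay $86.35 → $3,198.26
Week 2: $3,198.26 +$86.35 interest = $3,284.61; pay $86.35 → $3,198.26
Week 3: $3,198.26 +$86.35 interest = $3,284.61; pay $86.35 → $3,198.26
Week 4: $3,198.26 +$86.35 interest = $3,284.61; pay $1,167.87 → $2,116.74
Week 5: $2,116.74 +$57.15 interest = $2,173.89; pay $1,167.87 → $1,006.02
Week 6: $1,006.02 +$27.16 interest = $1,033.18; pay $1,033.18 → $0.00

$1,033.18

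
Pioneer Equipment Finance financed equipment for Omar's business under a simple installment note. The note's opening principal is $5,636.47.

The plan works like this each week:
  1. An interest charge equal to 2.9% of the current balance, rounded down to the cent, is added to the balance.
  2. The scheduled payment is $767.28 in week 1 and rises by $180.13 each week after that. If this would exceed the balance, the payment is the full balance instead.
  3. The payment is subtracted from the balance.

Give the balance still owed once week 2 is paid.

Week 1: $5,636.47 +$163.45 interest = $5,799.92; pay $767.28 → $5,032.64
Week 2: $5,032.64 +$145.94 interest = $5,178.58; pay $947.41 → $4,231.17

$4,231.17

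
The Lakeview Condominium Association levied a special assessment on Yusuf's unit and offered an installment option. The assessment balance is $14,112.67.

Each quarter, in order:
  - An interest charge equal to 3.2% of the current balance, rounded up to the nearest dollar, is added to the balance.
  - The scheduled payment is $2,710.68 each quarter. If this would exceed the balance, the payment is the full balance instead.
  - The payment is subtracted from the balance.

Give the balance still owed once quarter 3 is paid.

$7,117.63

Quarter 1: $14,112.67 +$452.00 interest = $14,564.67; pay $2,710.68 → $11,853.99
Quarter 2: $11,853.99 +$380.00 interest = $12,233.99; pay $2,710.68 → $9,523.31
Quarter 3: $9,523.31 +$305.00 interest = $9,828.31; pay $2,710.68 → $7,117.63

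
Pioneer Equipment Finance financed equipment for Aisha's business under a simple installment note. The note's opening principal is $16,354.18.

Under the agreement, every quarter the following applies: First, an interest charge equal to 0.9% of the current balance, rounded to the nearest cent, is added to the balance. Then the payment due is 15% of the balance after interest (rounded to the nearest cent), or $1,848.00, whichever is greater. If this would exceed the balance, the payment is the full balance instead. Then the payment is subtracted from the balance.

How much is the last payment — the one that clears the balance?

$1,365.62

Quarter 1: opening $16,354.18; interest $147.19 → $16,501.37; payment $2,475.21; balance $14,026.16
Quarter 2: opening $14,026.16; interest $126.24 → $14,152.40; payment $2,122.86; balance $12,029.54
Quarter 3: opening $12,029.54; interest $108.27 → $12,137.81; payment $1,848.00; balance $10,289.81
Quarter 4: opening $10,289.81; interest $92.61 → $10,382.42; payment $1,848.00; balance $8,534.42
Quarter 5: opening $8,534.42; interest $76.81 → $8,611.23; payment $1,848.00; balance $6,763.23
Quarter 6: opening $6,763.23; interest $60.87 → $6,824.10; payment $1,848.00; balance $4,976.10
Quarter 7: opening $4,976.10; interest $44.78 → $5,020.88; payment $1,848.00; balance $3,172.88
Quarter 8: opening $3,172.88; interest $28.56 → $3,201.44; payment $1,848.00; balance $1,353.44
Quarter 9: opening $1,353.44; interest $12.18 → $1,365.62; payment $1,365.62; balance $0.00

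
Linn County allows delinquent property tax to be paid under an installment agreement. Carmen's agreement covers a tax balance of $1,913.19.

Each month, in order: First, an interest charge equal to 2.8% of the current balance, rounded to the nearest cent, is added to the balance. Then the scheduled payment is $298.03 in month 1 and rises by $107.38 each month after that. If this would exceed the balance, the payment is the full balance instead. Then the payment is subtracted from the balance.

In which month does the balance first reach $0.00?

5

Month 1: opening $1,913.19; interest $53.57 → $1,966.76; payment $298.03; balance $1,668.73
Month 2: opening $1,668.73; interest $46.72 → $1,715.45; payment $405.41; balance $1,310.04
Month 3: opening $1,310.04; interest $36.68 → $1,346.72; payment $512.79; balance $833.93
Month 4: opening $833.93; interest $23.35 → $857.28; payment $620.17; balance $237.11
Month 5: opening $237.11; interest $6.64 → $243.75; payment $243.75; balance $0.00
Balance reaches $0.00 in month 5.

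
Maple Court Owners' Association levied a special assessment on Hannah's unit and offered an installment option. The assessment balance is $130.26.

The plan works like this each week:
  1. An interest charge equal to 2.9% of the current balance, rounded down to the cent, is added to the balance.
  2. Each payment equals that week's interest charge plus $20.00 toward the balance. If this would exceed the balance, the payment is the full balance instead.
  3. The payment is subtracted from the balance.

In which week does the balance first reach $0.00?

7

# | Opening | Interest | Payment | End bal
1 | $130.26 | $3.77 | $23.77 | $110.26
2 | $110.26 | $3.19 | $23.19 | $90.26
3 | $90.26 | $2.61 | $22.61 | $70.26
4 | $70.26 | $2.03 | $22.03 | $50.26
5 | $50.26 | $1.45 | $21.45 | $30.26
6 | $30.26 | $0.87 | $20.87 | $10.26
7 | $10.26 | $0.29 | $10.55 | $0.00
Balance reaches $0.00 in week 7.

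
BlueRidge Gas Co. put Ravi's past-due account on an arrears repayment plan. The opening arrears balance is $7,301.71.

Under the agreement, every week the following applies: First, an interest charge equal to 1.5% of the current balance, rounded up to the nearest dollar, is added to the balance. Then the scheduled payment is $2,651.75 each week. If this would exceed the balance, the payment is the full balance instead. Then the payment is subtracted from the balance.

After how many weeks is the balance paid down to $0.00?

Week 1: $7,301.71 +$110.00 interest = $7,411.71; pay $2,651.75 → $4,759.96
Week 2: $4,759.96 +$72.00 interest = $4,831.96; pay $2,651.75 → $2,180.21
Week 3: $2,180.21 +$33.00 interest = $2,213.21; pay $2,213.21 → $0.00
Balance reaches $0.00 in week 3.

3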